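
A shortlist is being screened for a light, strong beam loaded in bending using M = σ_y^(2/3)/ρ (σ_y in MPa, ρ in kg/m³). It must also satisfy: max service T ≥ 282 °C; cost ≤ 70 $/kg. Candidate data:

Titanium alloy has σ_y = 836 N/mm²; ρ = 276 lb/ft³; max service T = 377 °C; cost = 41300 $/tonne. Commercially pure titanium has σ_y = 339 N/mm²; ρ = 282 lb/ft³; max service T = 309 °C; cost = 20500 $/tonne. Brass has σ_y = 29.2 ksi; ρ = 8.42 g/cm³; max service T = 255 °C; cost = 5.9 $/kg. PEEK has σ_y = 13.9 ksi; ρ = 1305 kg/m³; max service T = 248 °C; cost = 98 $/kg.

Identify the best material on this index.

Screen on constraints: max service T ≥ 282 °C; cost ≤ 70 $/kg. Survivors: titanium alloy, commercially pure titanium.
Convert each candidate to consistent units, then evaluate M:
  titanium alloy: σ_y = 836.0 MPa, ρ = 4421 kg/m³
  commercially pure titanium: σ_y = 339.0 MPa, ρ = 4517 kg/m³
  titanium alloy: M = 20.1×10⁻³
  commercially pure titanium: M = 10.8×10⁻³
Highest index: titanium alloy.

titanium alloy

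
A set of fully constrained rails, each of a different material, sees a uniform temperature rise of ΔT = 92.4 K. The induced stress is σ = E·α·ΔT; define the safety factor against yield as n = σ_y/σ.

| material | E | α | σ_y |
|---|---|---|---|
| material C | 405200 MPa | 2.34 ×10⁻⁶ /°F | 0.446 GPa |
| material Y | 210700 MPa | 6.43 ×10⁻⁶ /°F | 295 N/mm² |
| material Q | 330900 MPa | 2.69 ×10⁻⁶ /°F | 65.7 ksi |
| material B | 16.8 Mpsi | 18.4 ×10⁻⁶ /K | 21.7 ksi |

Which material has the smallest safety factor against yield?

material B

Per material, after unit conversion:
  material C: E = 405.2, α = 4.21, σ_y = 446.0 → σ = 158 MPa, n = 2.83
  material Y: E = 210.7, α = 11.6, σ_y = 295.0 → σ = 225 MPa, n = 1.31
  material Q: E = 330.9, α = 4.84, σ_y = 453.0 → σ = 148 MPa, n = 3.06
  material B: E = 115.8, α = 18.4, σ_y = 149.6 → σ = 197 MPa, n = 0.760
The minimum is material B at n = 0.760.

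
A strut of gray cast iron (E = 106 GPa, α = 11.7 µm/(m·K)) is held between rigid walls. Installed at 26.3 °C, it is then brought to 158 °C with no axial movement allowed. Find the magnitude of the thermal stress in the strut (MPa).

ΔT = 131.7 K. Constrained thermal stress σ = E·α·ΔT = 106.0×10³ MPa × 11.7×10⁻⁶ × 131.7 = 163 MPa (compressive).

163 MPa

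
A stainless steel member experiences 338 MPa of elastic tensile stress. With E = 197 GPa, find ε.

ε = σ/E = 338 / 197000 = 1.72×10⁻³.

1.72×10⁻³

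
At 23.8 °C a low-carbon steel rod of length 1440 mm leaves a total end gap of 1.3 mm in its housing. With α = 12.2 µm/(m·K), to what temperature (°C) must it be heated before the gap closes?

97.8 °C

α·L₀·ΔT = 1.3 mm ⇒ ΔT = 1.3 / (12.2×10⁻⁶ × 1440.0) = 74.00 K.
T = 23.8 + 74.00 = 97.80 °C.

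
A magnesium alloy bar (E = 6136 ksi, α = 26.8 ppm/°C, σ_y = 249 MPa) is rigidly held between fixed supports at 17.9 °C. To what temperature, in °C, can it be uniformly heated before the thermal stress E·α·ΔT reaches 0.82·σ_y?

198 °C

E = 6136 ksi = 42.31 GPa.
E·α·ΔT = 204.2 MPa ⇒ ΔT = 204.2 / (42.31×10³ × 26.8×10⁻⁶) = 180.1 K.
T = 17.9 + 180.1 = 198.0 °C.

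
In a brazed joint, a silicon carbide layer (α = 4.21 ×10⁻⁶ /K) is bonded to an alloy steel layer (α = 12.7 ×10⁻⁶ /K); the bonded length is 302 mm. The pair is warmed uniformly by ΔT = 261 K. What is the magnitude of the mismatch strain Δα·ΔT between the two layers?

2.22×10⁻³

Δα = |4.21 − 12.7|×10⁻⁶/K = 8.49×10⁻⁶/K.
Mismatch strain = Δα·ΔT = 8.49×10⁻⁶ × 261.0 = 2.22×10⁻³.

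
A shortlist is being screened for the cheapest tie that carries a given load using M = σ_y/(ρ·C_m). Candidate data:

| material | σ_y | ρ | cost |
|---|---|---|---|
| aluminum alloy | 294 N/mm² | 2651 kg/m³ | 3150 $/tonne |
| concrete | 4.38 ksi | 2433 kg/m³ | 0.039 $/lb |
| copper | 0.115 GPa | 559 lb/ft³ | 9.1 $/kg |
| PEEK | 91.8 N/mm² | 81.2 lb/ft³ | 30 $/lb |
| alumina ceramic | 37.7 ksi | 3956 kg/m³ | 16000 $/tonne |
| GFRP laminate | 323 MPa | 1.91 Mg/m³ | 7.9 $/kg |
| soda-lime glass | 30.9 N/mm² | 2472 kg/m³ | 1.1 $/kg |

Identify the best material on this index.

After converting to SI:
  aluminum alloy: σ_y = 294.0 MPa, ρ = 2651 kg/m³, cost = 3.150 $/kg
  concrete: σ_y = 30.20 MPa, ρ = 2433 kg/m³, cost = 0.08598 $/kg
  copper: σ_y = 115.0 MPa, ρ = 8954 kg/m³, cost = 9.100 $/kg
  PEEK: σ_y = 91.80 MPa, ρ = 1301 kg/m³, cost = 66.14 $/kg
  alumina ceramic: σ_y = 259.9 MPa, ρ = 3956 kg/m³, cost = 16.00 $/kg
  GFRP laminate: σ_y = 323.0 MPa, ρ = 1910 kg/m³, cost = 7.900 $/kg
  soda-lime glass: σ_y = 30.90 MPa, ρ = 2472 kg/m³, cost = 1.100 $/kg
  concrete: M = 144 kN·m per $
  aluminum alloy: M = 35.2 kN·m per $
  GFRP laminate: M = 21.4 kN·m per $
  soda-lime glass: M = 11.4 kN·m per $
  alumina ceramic: M = 4.11 kN·m per $
  copper: M = 1.41 kN·m per $
  PEEK: M = 1.07 kN·m per $
Highest index: concrete.

concrete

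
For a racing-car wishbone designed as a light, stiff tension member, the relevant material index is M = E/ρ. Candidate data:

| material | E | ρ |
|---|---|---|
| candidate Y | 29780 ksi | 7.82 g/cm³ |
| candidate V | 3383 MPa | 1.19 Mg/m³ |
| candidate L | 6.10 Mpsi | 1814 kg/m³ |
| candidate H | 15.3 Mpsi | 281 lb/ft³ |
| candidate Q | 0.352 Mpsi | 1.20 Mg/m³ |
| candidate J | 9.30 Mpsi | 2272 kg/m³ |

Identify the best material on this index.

candidate J

Normalizing units and computing the index:
  candidate Y: E = 205.3 GPa, ρ = 7820 kg/m³
  candidate V: E = 3.383 GPa, ρ = 1190 kg/m³
  candidate L: E = 42.06 GPa, ρ = 1814 kg/m³
  candidate H: E = 105.5 GPa, ρ = 4501 kg/m³
  candidate Q: E = 2.427 GPa, ρ = 1200 kg/m³
  candidate J: E = 64.12 GPa, ρ = 2272 kg/m³
  candidate J: M = 28.2 MN·m/kg
  candidate Y: M = 26.3 MN·m/kg
  candidate H: M = 23.4 MN·m/kg
  candidate L: M = 23.2 MN·m/kg
  candidate V: M = 2.84 MN·m/kg
  candidate Q: M = 2.02 MN·m/kg
The maximum is for candidate J.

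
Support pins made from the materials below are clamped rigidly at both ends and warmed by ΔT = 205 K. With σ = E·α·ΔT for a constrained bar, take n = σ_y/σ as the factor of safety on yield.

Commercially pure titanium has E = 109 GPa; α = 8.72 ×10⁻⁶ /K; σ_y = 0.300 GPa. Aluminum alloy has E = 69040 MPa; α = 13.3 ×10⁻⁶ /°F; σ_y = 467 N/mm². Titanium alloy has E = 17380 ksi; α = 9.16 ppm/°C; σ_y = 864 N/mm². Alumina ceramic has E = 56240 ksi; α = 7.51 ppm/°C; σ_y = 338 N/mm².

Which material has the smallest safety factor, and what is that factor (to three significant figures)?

alumina ceramic, n = 0.566

With everything in SI (GPa, ×10⁻⁶/K, MPa):
  commercially pure titanium: E = 109.0, α = 8.72, σ_y = 300.0 → σ = 195 MPa, n = 1.54
  aluminum alloy: E = 69.04, α = 23.9, σ_y = 467.0 → σ = 339 MPa, n = 1.38
  titanium alloy: E = 119.8, α = 9.16, σ_y = 864.0 → σ = 225 MPa, n = 3.84
  alumina ceramic: E = 387.8, α = 7.51, σ_y = 338.0 → σ = 597 MPa, n = 0.566
The minimum is alumina ceramic at n = 0.566.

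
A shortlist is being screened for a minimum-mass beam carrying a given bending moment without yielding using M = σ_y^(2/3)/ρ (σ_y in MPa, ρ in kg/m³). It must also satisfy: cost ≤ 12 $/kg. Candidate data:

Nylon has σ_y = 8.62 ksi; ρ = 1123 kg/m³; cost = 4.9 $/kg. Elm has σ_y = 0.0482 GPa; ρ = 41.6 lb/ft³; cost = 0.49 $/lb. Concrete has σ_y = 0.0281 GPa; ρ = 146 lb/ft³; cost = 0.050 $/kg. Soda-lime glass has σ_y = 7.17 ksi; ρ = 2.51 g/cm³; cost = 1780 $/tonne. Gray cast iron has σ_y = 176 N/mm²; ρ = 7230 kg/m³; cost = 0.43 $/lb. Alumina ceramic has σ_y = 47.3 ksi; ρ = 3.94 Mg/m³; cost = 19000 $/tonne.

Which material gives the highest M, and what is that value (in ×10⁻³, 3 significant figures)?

Screen on constraints: cost ≤ 12 $/kg. Survivors: nylon, elm, concrete, soda-lime glass, gray cast iron.
After converting to SI:
  nylon: σ_y = 59.43 MPa, ρ = 1123 kg/m³
  elm: σ_y = 48.20 MPa, ρ = 666.4 kg/m³
  concrete: σ_y = 28.10 MPa, ρ = 2339 kg/m³
  soda-lime glass: σ_y = 49.44 MPa, ρ = 2510 kg/m³
  gray cast iron: σ_y = 176.0 MPa, ρ = 7230 kg/m³
  elm: M = 19.9×10⁻³
  nylon: M = 13.6×10⁻³
  soda-lime glass: M = 5.37×10⁻³
  gray cast iron: M = 4.34×10⁻³
  concrete: M = 3.95×10⁻³
Elm ranks first.

elm, M = 19.9×10⁻³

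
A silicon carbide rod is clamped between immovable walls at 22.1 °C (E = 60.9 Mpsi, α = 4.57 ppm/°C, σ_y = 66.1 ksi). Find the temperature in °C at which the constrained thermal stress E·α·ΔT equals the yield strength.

260 °C

E = 60.9 Mpsi = 419.9 GPa.
σ_y = 66.1 ksi = 455.7 MPa.
E·α·ΔT = 455.7 MPa ⇒ ΔT = 455.7 / (419.9×10³ × 4.57×10⁻⁶) = 237.5 K.
T = 22.1 + 237.5 = 259.6 °C.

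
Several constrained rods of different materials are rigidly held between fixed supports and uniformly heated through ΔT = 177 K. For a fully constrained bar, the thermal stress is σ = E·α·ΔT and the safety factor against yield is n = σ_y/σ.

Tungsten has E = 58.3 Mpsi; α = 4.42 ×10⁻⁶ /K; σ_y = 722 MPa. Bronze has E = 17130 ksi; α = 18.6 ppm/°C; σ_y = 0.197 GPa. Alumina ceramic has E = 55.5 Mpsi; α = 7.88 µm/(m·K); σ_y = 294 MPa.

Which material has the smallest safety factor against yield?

bronze

In consistent units (E in GPa, α in ×10⁻⁶/K, σ_y in MPa):
  tungsten: E = 402.0, α = 4.42, σ_y = 722.0 → σ = 314 MPa, n = 2.30
  bronze: E = 118.1, α = 18.6, σ_y = 197.0 → σ = 389 MPa, n = 0.507
  alumina ceramic: E = 382.7, α = 7.88, σ_y = 294.0 → σ = 534 MPa, n = 0.551
Smallest n: bronze with n = 0.507.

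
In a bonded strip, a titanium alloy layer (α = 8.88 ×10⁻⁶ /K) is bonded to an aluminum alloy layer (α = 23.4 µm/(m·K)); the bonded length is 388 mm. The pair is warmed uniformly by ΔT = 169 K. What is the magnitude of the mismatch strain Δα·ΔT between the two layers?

Δα = |8.88 − 23.4|×10⁻⁶/K = 14.5×10⁻⁶/K.
Mismatch strain = Δα·ΔT = 14.5×10⁻⁶ × 169.0 = 2.45×10⁻³.

2.45×10⁻³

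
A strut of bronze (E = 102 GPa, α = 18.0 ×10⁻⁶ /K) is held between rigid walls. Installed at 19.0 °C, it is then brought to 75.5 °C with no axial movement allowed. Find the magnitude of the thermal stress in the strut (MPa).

ΔT = 56.50 K. Constrained thermal stress σ = E·α·ΔT = 102.0×10³ MPa × 18.0×10⁻⁶ × 56.50 = 104 MPa (compressive).

104 MPa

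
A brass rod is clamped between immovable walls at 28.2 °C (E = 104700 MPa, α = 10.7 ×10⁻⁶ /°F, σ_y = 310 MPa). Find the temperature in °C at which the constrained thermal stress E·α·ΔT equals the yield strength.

E = 104700 MPa = 104.7 GPa.
α = 10.7×10⁻⁶/°F × 9/5 = 19.3×10⁻⁶/K.
E·α·ΔT = 310.0 MPa ⇒ ΔT = 310.0 / (104.7×10³ × 19.3×10⁻⁶) = 153.7 K.
T = 28.2 + 153.7 = 181.9 °C.

182 °C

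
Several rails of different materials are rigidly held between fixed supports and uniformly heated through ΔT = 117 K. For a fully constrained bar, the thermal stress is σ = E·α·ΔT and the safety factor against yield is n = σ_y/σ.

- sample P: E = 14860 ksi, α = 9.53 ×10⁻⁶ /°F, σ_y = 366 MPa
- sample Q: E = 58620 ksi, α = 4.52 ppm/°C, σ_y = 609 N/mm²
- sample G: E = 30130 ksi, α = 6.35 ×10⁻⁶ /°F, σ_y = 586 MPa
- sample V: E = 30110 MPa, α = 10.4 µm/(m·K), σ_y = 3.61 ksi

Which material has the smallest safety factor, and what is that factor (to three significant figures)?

sample V, n = 0.679

With everything in SI (GPa, ×10⁻⁶/K, MPa):
  sample P: E = 102.5, α = 17.2, σ_y = 366.0 → σ = 206 MPa, n = 1.78
  sample Q: E = 404.2, α = 4.52, σ_y = 609.0 → σ = 214 MPa, n = 2.85
  sample G: E = 207.7, α = 11.4, σ_y = 586.0 → σ = 278 MPa, n = 2.11
  sample V: E = 30.11, α = 10.4, σ_y = 24.89 → σ = 36.6 MPa, n = 0.679
Sample V has the lowest safety factor, n = 0.679.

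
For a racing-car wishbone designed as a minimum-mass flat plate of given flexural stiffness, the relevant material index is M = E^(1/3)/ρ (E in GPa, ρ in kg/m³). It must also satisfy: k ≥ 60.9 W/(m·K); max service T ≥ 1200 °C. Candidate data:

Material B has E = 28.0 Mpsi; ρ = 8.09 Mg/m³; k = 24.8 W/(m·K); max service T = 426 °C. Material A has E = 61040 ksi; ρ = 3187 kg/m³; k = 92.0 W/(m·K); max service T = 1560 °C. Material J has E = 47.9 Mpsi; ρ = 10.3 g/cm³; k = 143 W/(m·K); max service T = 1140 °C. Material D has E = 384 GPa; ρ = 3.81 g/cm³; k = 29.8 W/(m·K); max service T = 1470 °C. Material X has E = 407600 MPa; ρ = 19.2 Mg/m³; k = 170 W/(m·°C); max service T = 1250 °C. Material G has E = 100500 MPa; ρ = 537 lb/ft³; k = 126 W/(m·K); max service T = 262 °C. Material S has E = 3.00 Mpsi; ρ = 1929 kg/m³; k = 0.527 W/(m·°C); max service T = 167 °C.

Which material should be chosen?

Screen on constraints: k ≥ 60.9 W/(m·K); max service T ≥ 1200 °C. Survivors: material A, material X.
Normalizing units and computing the index:
  material A: E = 420.9 GPa, ρ = 3187 kg/m³
  material X: E = 407.6 GPa, ρ = 19200 kg/m³
  material A: M = 2.35×10⁻³
  material X: M = 0.386×10⁻³
Material A has the largest M.

material A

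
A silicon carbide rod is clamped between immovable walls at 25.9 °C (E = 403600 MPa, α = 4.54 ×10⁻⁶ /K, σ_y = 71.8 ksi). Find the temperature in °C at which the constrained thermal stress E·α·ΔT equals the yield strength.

296 °C

E = 403600 MPa = 403.6 GPa.
σ_y = 71.8 ksi = 495.0 MPa.
E·α·ΔT = 495.0 MPa ⇒ ΔT = 495.0 / (403.6×10³ × 4.54×10⁻⁶) = 270.2 K.
T = 25.9 + 270.2 = 296.1 °C.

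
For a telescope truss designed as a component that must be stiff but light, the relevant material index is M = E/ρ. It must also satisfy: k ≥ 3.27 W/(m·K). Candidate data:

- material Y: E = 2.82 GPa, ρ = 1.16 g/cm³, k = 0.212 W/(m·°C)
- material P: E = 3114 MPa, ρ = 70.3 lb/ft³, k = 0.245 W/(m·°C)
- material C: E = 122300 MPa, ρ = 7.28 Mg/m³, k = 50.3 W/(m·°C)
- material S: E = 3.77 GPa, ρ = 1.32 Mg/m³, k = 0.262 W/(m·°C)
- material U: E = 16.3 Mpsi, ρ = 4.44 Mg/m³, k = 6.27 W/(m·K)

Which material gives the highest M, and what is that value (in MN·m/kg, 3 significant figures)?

material U, M = 25.3 MN·m/kg

Screen on constraints: k ≥ 3.27 W/(m·K). Survivors: material C, material U.
Putting every candidate on a common basis:
  material C: E = 122.3 GPa, ρ = 7280 kg/m³
  material U: E = 112.4 GPa, ρ = 4440 kg/m³
  material U: M = 25.3 MN·m/kg
  material C: M = 16.8 MN·m/kg
The maximum is for material U.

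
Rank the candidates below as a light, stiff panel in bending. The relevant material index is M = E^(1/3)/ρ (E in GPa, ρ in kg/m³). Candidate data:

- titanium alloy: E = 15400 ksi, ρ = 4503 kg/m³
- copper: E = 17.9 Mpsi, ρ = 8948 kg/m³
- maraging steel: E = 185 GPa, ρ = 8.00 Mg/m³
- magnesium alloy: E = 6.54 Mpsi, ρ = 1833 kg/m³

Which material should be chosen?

After converting to SI:
  titanium alloy: E = 106.2 GPa, ρ = 4503 kg/m³
  copper: E = 123.4 GPa, ρ = 8948 kg/m³
  maraging steel: E = 185.0 GPa, ρ = 8000 kg/m³
  magnesium alloy: E = 45.09 GPa, ρ = 1833 kg/m³
  magnesium alloy: M = 1.94×10⁻³
  titanium alloy: M = 1.05×10⁻³
  maraging steel: M = 0.712×10⁻³
  copper: M = 0.556×10⁻³
Highest index: magnesium alloy.

magnesium alloy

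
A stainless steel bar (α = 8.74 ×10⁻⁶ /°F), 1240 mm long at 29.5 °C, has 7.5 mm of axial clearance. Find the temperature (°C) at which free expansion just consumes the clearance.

414 °C

α = 8.74×10⁻⁶/°F × 9/5 = 15.7×10⁻⁶/K.
α·L₀·ΔT = 7.5 mm ⇒ ΔT = 7.5 / (15.7×10⁻⁶ × 1240.0) = 384.5 K.
T = 29.5 + 384.5 = 414.0 °C.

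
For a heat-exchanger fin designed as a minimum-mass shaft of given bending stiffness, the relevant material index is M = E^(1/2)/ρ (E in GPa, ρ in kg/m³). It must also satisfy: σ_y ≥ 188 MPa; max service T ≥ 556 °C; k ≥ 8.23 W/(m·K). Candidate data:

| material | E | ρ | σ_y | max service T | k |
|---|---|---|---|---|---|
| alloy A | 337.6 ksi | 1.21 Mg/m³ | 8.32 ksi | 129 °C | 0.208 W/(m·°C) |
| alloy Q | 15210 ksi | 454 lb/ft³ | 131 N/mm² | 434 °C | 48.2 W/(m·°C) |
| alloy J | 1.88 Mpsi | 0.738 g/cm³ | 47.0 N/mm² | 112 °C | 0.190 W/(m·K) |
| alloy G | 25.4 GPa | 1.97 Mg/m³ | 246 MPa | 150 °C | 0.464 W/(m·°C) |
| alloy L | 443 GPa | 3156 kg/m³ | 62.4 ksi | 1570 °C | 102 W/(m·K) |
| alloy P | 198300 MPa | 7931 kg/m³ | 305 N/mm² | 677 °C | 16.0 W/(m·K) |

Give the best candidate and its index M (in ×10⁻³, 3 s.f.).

alloy L, M = 6.67×10⁻³

Screen on constraints: σ_y ≥ 188 MPa; max service T ≥ 556 °C; k ≥ 8.23 W/(m·K). Survivors: alloy L, alloy P.
Putting every candidate on a common basis:
  alloy L: E = 443.0 GPa, ρ = 3156 kg/m³
  alloy P: E = 198.3 GPa, ρ = 7931 kg/m³
  alloy L: M = 6.67×10⁻³
  alloy P: M = 1.78×10⁻³
Alloy L has the largest M.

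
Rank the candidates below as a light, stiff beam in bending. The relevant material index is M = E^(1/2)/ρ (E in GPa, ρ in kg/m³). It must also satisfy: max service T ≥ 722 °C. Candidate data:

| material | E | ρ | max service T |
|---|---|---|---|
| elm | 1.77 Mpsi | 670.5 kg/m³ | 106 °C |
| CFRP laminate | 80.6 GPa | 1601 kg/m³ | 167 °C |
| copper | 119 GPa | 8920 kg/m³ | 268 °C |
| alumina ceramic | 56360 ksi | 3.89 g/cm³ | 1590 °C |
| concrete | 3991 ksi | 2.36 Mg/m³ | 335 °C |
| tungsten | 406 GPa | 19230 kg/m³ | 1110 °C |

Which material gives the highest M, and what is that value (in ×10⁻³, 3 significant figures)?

alumina ceramic, M = 5.07×10⁻³

Screen on constraints: max service T ≥ 722 °C. Survivors: alumina ceramic, tungsten.
In SI units:
  alumina ceramic: E = 388.6 GPa, ρ = 3890 kg/m³
  tungsten: E = 406.0 GPa, ρ = 19230 kg/m³
  alumina ceramic: M = 5.07×10⁻³
  tungsten: M = 1.05×10⁻³
The maximum is for alumina ceramic.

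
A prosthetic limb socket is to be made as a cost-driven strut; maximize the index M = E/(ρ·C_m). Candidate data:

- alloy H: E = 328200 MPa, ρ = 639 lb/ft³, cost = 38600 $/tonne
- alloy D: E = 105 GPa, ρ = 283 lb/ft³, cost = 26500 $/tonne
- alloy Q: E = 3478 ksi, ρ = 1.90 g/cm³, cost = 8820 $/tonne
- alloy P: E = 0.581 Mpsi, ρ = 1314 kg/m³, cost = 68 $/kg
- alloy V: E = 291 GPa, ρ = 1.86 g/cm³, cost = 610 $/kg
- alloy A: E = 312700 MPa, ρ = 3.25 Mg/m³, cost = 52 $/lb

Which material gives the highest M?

After converting to SI:
  alloy H: E = 328.2 GPa, ρ = 10240 kg/m³, cost = 38.60 $/kg
  alloy D: E = 105.0 GPa, ρ = 4533 kg/m³, cost = 26.50 $/kg
  alloy Q: E = 23.98 GPa, ρ = 1900 kg/m³, cost = 8.820 $/kg
  alloy P: E = 4.006 GPa, ρ = 1314 kg/m³, cost = 68.00 $/kg
  alloy V: E = 291.0 GPa, ρ = 1860 kg/m³, cost = 610.0 $/kg
  alloy A: E = 312.7 GPa, ρ = 3250 kg/m³, cost = 114.6 $/kg
  alloy Q: M = 1.43 MN·m per $
  alloy D: M = 0.874 MN·m per $
  alloy A: M = 0.839 MN·m per $
  alloy H: M = 0.831 MN·m per $
  alloy V: M = 0.256 MN·m per $
  alloy P: M = 0.0448 MN·m per $
Alloy Q ranks first.

alloy Q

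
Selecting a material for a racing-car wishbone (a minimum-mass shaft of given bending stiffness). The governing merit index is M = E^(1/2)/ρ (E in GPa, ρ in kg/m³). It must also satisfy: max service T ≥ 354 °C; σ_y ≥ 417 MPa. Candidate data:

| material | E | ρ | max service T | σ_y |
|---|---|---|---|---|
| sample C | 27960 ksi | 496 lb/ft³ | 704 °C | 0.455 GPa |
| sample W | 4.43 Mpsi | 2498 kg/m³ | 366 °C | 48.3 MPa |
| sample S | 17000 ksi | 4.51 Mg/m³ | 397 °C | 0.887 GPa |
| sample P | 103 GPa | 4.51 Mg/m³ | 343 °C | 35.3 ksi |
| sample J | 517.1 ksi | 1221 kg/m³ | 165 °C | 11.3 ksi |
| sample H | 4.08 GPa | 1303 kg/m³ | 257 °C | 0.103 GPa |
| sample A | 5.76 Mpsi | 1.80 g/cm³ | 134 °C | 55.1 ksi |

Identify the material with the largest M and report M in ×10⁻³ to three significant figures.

sample S, M = 2.40×10⁻³

Screen on constraints: max service T ≥ 354 °C; σ_y ≥ 417 MPa. Survivors: sample C, sample S.
Putting every candidate on a common basis:
  sample C: E = 192.8 GPa, ρ = 7945 kg/m³
  sample S: E = 117.2 GPa, ρ = 4510 kg/m³
  sample S: M = 2.40×10⁻³
  sample C: M = 1.75×10⁻³
Highest index: sample S.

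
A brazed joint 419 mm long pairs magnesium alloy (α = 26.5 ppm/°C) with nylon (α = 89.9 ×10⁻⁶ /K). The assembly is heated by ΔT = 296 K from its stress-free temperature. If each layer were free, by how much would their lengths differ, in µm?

7860 µm

Δα = |26.5 − 89.9|×10⁻⁶/K = 63.4×10⁻⁶/K.
ΔL_mismatch = Δα·L·ΔT = 63.4×10⁻⁶ × 419.0 mm × 296.0 K = 7860 µm.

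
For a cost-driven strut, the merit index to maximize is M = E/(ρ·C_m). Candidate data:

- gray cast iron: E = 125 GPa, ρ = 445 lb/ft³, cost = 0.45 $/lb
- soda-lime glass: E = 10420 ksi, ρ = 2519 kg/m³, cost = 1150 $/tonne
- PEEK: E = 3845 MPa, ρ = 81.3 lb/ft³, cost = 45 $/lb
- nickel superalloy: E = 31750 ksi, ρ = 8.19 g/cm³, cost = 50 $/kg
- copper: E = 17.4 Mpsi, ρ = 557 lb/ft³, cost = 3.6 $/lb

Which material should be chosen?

soda-lime glass

Normalizing units and computing the index:
  gray cast iron: E = 125.0 GPa, ρ = 7128 kg/m³, cost = 0.9921 $/kg
  soda-lime glass: E = 71.84 GPa, ρ = 2519 kg/m³, cost = 1.150 $/kg
  PEEK: E = 3.845 GPa, ρ = 1302 kg/m³, cost = 99.21 $/kg
  nickel superalloy: E = 218.9 GPa, ρ = 8190 kg/m³, cost = 50.00 $/kg
  copper: E = 120.0 GPa, ρ = 8922 kg/m³, cost = 7.937 $/kg
  soda-lime glass: M = 24.8 MN·m per $
  gray cast iron: M = 17.7 MN·m per $
  copper: M = 1.69 MN·m per $
  nickel superalloy: M = 0.535 MN·m per $
  PEEK: M = 0.0298 MN·m per $
Highest index: soda-lime glass.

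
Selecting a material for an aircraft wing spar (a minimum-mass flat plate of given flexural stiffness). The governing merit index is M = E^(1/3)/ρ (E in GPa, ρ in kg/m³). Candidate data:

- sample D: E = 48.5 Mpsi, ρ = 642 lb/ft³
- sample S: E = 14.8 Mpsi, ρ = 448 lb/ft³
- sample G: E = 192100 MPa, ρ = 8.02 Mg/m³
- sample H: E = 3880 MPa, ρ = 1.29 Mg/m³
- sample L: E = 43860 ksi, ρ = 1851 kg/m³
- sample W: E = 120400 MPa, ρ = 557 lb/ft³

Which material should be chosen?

sample L

Putting every candidate on a common basis:
  sample D: E = 334.4 GPa, ρ = 10280 kg/m³
  sample S: E = 102.0 GPa, ρ = 7176 kg/m³
  sample G: E = 192.1 GPa, ρ = 8020 kg/m³
  sample H: E = 3.880 GPa, ρ = 1290 kg/m³
  sample L: E = 302.4 GPa, ρ = 1851 kg/m³
  sample W: E = 120.4 GPa, ρ = 8922 kg/m³
  sample L: M = 3.63×10⁻³
  sample H: M = 1.22×10⁻³
  sample G: M = 0.719×10⁻³
  sample D: M = 0.675×10⁻³
  sample S: M = 0.651×10⁻³
  sample W: M = 0.553×10⁻³
Sample L ranks first.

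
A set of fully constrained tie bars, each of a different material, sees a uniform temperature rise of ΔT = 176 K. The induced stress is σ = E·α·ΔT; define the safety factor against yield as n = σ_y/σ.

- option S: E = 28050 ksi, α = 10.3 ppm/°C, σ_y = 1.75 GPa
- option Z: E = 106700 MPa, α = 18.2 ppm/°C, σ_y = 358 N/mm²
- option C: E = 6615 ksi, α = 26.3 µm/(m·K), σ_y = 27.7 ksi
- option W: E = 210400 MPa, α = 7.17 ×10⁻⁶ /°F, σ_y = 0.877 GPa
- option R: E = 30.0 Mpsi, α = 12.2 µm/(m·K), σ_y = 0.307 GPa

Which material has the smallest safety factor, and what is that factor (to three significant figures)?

Per material, after unit conversion:
  option S: E = 193.4, α = 10.3, σ_y = 1750 → σ = 351 MPa, n = 4.99
  option Z: E = 106.7, α = 18.2, σ_y = 358.0 → σ = 342 MPa, n = 1.05
  option C: E = 45.61, α = 26.3, σ_y = 191.0 → σ = 211 MPa, n = 0.905
  option W: E = 210.4, α = 12.9, σ_y = 877.0 → σ = 478 MPa, n = 1.84
  option R: E = 206.8, α = 12.2, σ_y = 307.0 → σ = 444 MPa, n = 0.691
Option R has the lowest safety factor, n = 0.691.

option R, n = 0.691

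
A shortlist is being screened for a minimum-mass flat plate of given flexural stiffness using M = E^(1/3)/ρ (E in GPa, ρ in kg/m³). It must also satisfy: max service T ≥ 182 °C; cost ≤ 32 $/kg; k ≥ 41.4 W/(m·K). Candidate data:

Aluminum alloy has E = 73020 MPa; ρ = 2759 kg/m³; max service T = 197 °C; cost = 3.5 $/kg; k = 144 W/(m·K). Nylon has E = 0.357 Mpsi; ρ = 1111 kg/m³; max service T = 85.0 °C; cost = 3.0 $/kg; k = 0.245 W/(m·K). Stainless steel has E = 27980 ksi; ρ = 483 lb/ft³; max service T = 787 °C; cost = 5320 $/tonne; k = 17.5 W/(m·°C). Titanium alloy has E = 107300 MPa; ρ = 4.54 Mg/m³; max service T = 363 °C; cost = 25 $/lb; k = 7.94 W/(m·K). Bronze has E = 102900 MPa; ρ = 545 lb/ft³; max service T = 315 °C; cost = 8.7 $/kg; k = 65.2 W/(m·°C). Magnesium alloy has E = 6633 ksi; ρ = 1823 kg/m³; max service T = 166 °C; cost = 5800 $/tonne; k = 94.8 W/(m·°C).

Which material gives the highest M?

Screen on constraints: max service T ≥ 182 °C; cost ≤ 32 $/kg; k ≥ 41.4 W/(m·K). Survivors: aluminum alloy, bronze.
In SI units:
  aluminum alloy: E = 73.02 GPa, ρ = 2759 kg/m³
  bronze: E = 102.9 GPa, ρ = 8730 kg/m³
  aluminum alloy: M = 1.51×10⁻³
  bronze: M = 0.537×10⁻³
Highest index: aluminum alloy.

aluminum alloy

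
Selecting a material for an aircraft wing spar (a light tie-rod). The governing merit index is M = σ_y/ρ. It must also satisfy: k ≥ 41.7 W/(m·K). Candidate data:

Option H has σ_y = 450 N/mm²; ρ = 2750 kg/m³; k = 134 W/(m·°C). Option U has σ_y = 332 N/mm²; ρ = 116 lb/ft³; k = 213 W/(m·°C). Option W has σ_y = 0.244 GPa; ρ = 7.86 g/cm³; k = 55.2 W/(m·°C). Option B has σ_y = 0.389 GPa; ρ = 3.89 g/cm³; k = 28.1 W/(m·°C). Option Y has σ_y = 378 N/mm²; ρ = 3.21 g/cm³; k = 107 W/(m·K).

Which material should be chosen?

option U

Screen on constraints: k ≥ 41.7 W/(m·K). Survivors: option H, option U, option W, option Y.
After converting to SI:
  option H: σ_y = 450.0 MPa, ρ = 2750 kg/m³
  option U: σ_y = 332.0 MPa, ρ = 1858 kg/m³
  option W: σ_y = 244.0 MPa, ρ = 7860 kg/m³
  option Y: σ_y = 378.0 MPa, ρ = 3210 kg/m³
  option U: M = 179 kN·m/kg
  option H: M = 164 kN·m/kg
  option Y: M = 118 kN·m/kg
  option W: M = 31.0 kN·m/kg
The maximum is for option U.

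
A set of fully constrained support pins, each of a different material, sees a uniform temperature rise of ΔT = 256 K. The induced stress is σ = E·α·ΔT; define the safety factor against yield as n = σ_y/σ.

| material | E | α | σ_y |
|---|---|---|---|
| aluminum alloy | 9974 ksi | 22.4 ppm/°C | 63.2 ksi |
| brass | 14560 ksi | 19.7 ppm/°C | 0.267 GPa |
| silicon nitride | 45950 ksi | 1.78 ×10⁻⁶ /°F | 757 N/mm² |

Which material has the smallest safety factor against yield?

brass

In consistent units (E in GPa, α in ×10⁻⁶/K, σ_y in MPa):
  aluminum alloy: E = 68.77, α = 22.4, σ_y = 435.7 → σ = 394 MPa, n = 1.10
  brass: E = 100.4, α = 19.7, σ_y = 267.0 → σ = 506 MPa, n = 0.527
  silicon nitride: E = 316.8, α = 3.20, σ_y = 757.0 → σ = 260 MPa, n = 2.91
Smallest n: brass with n = 0.527.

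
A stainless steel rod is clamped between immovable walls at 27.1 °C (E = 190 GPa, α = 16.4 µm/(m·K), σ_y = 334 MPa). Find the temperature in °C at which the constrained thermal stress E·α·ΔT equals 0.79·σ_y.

E·α·ΔT = 263.9 MPa ⇒ ΔT = 263.9 / (190.0×10³ × 16.4×10⁻⁶) = 84.68 K.
T = 27.1 + 84.68 = 111.8 °C.

112 °C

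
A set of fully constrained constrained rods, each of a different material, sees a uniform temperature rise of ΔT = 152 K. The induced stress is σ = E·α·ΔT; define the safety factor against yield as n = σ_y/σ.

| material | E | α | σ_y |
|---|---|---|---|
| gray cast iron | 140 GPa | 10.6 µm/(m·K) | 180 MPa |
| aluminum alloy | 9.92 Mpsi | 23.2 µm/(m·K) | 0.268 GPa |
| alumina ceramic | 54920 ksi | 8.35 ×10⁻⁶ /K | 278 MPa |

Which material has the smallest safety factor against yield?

alumina ceramic

Converting E to GPa, α to ×10⁻⁶/K, σ_y to MPa, then σ and n for each:
  gray cast iron: E = 140.0, α = 10.6, σ_y = 180.0 → σ = 226 MPa, n = 0.798
  aluminum alloy: E = 68.40, α = 23.2, σ_y = 268.0 → σ = 241 MPa, n = 1.11
  alumina ceramic: E = 378.7, α = 8.35, σ_y = 278.0 → σ = 481 MPa, n = 0.578
Alumina ceramic has the lowest safety factor, n = 0.578.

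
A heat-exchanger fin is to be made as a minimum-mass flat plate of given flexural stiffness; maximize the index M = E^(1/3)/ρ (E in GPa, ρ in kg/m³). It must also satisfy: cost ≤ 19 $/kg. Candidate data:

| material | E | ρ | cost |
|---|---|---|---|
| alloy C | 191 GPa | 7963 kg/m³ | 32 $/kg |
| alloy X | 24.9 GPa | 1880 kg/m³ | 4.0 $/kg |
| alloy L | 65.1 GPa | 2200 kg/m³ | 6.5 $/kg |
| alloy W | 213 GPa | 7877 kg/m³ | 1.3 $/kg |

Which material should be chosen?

alloy L

Screen on constraints: cost ≤ 19 $/kg. Survivors: alloy X, alloy L, alloy W.
Computing M directly (units already consistent):
  alloy L: M = 1.83×10⁻³
  alloy X: M = 1.55×10⁻³
  alloy W: M = 0.758×10⁻³
The maximum is for alloy L.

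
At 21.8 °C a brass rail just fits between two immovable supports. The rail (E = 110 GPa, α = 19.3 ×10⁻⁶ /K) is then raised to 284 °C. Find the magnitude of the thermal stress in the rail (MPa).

ΔT = 262.2 K. Constrained thermal stress σ = E·α·ΔT = 110.0×10³ MPa × 19.3×10⁻⁶ × 262.2 = 557 MPa (compressive).

557 MPa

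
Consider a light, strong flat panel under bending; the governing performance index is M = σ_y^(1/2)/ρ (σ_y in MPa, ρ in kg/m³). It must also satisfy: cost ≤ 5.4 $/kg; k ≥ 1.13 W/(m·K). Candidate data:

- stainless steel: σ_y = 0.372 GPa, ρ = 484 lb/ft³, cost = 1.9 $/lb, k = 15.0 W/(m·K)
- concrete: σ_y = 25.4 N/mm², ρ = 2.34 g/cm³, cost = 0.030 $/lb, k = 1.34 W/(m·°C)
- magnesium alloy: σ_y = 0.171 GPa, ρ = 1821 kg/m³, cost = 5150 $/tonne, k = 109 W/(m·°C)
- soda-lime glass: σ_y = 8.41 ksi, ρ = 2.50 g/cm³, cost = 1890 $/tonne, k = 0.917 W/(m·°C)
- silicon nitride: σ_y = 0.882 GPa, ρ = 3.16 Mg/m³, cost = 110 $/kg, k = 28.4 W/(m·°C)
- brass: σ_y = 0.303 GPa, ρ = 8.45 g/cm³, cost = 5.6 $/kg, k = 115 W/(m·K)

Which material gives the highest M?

Screen on constraints: cost ≤ 5.4 $/kg; k ≥ 1.13 W/(m·K). Survivors: stainless steel, concrete, magnesium alloy.
Convert each candidate to consistent units, then evaluate M:
  stainless steel: σ_y = 372.0 MPa, ρ = 7753 kg/m³
  concrete: σ_y = 25.40 MPa, ρ = 2340 kg/m³
  magnesium alloy: σ_y = 171.0 MPa, ρ = 1821 kg/m³
  magnesium alloy: M = 7.18×10⁻³
  stainless steel: M = 2.49×10⁻³
  concrete: M = 2.15×10⁻³
Magnesium alloy ranks first.

magnesium alloy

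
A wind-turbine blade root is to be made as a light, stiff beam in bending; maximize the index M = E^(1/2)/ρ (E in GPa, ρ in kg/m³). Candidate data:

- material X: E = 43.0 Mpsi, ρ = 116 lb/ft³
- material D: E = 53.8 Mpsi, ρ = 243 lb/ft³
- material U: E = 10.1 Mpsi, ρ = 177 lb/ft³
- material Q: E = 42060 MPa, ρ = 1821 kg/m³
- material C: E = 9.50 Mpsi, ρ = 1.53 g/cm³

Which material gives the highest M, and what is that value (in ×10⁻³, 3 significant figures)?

Convert each candidate to consistent units, then evaluate M:
  material X: E = 296.5 GPa, ρ = 1858 kg/m³
  material D: E = 370.9 GPa, ρ = 3892 kg/m³
  material U: E = 69.64 GPa, ρ = 2835 kg/m³
  material Q: E = 42.06 GPa, ρ = 1821 kg/m³
  material C: E = 65.50 GPa, ρ = 1530 kg/m³
  material X: M = 9.27×10⁻³
  material C: M = 5.29×10⁻³
  material D: M = 4.95×10⁻³
  material Q: M = 3.56×10⁻³
  material U: M = 2.94×10⁻³
Material X has the largest M.

material X, M = 9.27×10⁻³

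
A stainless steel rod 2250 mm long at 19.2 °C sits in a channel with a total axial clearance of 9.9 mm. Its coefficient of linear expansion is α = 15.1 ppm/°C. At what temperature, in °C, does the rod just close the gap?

α·L₀·ΔT = 9.9 mm ⇒ ΔT = 9.9 / (15.1×10⁻⁶ × 2250.0) = 291.4 K.
T = 19.2 + 291.4 = 310.6 °C.

311 °C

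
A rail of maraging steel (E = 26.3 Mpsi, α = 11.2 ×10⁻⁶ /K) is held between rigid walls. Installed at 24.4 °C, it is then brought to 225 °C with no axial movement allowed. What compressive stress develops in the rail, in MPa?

E = 26.3 Mpsi = 181.3 GPa.
ΔT = 200.6 K. Constrained thermal stress σ = E·α·ΔT = 181.3×10³ MPa × 11.2×10⁻⁶ × 200.6 = 407 MPa (compressive).

407 MPa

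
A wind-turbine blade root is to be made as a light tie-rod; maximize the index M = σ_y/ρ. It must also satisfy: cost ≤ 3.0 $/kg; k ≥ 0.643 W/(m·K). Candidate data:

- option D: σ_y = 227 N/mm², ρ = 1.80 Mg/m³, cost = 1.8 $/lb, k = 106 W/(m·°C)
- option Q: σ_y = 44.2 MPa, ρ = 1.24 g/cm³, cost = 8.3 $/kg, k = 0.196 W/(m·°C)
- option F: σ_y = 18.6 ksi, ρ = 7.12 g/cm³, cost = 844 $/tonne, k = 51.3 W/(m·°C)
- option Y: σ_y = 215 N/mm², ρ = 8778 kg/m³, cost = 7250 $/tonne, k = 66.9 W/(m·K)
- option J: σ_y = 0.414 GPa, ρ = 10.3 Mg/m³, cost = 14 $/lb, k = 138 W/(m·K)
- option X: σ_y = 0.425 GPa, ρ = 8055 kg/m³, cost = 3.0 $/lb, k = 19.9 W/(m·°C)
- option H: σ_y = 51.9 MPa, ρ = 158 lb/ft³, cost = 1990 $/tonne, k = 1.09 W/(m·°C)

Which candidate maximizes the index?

option H

Screen on constraints: cost ≤ 3.0 $/kg; k ≥ 0.643 W/(m·K). Survivors: option F, option H.
Convert each candidate to consistent units, then evaluate M:
  option F: σ_y = 128.2 MPa, ρ = 7120 kg/m³
  option H: σ_y = 51.90 MPa, ρ = 2531 kg/m³
  option H: M = 20.5 kN·m/kg
  option F: M = 18.0 kN·m/kg
Highest index: option H.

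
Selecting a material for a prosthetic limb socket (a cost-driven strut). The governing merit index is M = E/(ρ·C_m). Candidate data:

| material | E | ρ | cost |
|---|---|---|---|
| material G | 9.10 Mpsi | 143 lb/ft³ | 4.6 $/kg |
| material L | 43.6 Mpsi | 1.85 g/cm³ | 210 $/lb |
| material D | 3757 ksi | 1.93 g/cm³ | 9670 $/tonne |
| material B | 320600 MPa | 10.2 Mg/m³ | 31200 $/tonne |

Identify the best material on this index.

material G

Normalizing units and computing the index:
  material G: E = 62.74 GPa, ρ = 2291 kg/m³, cost = 4.600 $/kg
  material L: E = 300.6 GPa, ρ = 1850 kg/m³, cost = 463.0 $/kg
  material D: E = 25.90 GPa, ρ = 1930 kg/m³, cost = 9.670 $/kg
  material B: E = 320.6 GPa, ρ = 10200 kg/m³, cost = 31.20 $/kg
  material G: M = 5.95 MN·m per $
  material D: M = 1.39 MN·m per $
  material B: M = 1.01 MN·m per $
  material L: M = 0.351 MN·m per $
Material G has the largest M.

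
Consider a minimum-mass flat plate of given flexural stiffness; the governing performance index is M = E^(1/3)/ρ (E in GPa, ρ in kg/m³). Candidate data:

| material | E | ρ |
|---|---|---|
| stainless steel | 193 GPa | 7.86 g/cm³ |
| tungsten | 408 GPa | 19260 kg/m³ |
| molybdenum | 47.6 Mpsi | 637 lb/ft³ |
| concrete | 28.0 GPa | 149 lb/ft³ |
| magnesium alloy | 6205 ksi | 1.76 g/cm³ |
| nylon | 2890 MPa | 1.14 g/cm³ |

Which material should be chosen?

In SI units:
  stainless steel: E = 193.0 GPa, ρ = 7860 kg/m³
  tungsten: E = 408.0 GPa, ρ = 19260 kg/m³
  molybdenum: E = 328.2 GPa, ρ = 10200 kg/m³
  concrete: E = 28.00 GPa, ρ = 2387 kg/m³
  magnesium alloy: E = 42.78 GPa, ρ = 1760 kg/m³
  nylon: E = 2.890 GPa, ρ = 1140 kg/m³
  magnesium alloy: M = 1.99×10⁻³
  concrete: M = 1.27×10⁻³
  nylon: M = 1.25×10⁻³
  stainless steel: M = 0.735×10⁻³
  molybdenum: M = 0.676×10⁻³
  tungsten: M = 0.385×10⁻³
The maximum is for magnesium alloy.

magnesium alloy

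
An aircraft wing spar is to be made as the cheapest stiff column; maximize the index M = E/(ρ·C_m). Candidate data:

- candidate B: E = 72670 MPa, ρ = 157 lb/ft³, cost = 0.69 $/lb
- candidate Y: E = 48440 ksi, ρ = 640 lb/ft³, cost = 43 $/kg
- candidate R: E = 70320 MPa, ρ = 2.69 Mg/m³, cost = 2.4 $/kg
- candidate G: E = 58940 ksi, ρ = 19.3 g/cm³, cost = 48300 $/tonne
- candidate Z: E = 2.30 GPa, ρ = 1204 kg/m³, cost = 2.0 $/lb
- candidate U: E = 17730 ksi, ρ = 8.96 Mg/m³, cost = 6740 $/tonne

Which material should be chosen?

candidate B

After converting to SI:
  candidate B: E = 72.67 GPa, ρ = 2515 kg/m³, cost = 1.521 $/kg
  candidate Y: E = 334.0 GPa, ρ = 10250 kg/m³, cost = 43.00 $/kg
  candidate R: E = 70.32 GPa, ρ = 2690 kg/m³, cost = 2.400 $/kg
  candidate G: E = 406.4 GPa, ρ = 19300 kg/m³, cost = 48.30 $/kg
  candidate Z: E = 2.300 GPa, ρ = 1204 kg/m³, cost = 4.409 $/kg
  candidate U: E = 122.2 GPa, ρ = 8960 kg/m³, cost = 6.740 $/kg
  candidate B: M = 19.0 MN·m per $
  candidate R: M = 10.9 MN·m per $
  candidate U: M = 2.02 MN·m per $
  candidate Y: M = 0.758 MN·m per $
  candidate G: M = 0.436 MN·m per $
  candidate Z: M = 0.433 MN·m per $
Candidate B ranks first.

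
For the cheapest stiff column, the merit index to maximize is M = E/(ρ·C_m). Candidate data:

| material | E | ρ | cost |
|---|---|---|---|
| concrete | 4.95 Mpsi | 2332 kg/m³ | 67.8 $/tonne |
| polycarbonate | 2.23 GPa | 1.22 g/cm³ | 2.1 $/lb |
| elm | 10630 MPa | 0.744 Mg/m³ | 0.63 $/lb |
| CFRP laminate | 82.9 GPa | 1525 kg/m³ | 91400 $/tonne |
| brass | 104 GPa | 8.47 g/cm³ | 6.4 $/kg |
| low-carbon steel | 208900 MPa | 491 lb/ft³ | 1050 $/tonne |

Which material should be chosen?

Normalizing units and computing the index:
  concrete: E = 34.13 GPa, ρ = 2332 kg/m³, cost = 0.06780 $/kg
  polycarbonate: E = 2.230 GPa, ρ = 1220 kg/m³, cost = 4.630 $/kg
  elm: E = 10.63 GPa, ρ = 744.0 kg/m³, cost = 1.389 $/kg
  CFRP laminate: E = 82.90 GPa, ρ = 1525 kg/m³, cost = 91.40 $/kg
  brass: E = 104.0 GPa, ρ = 8470 kg/m³, cost = 6.400 $/kg
  low-carbon steel: E = 208.9 GPa, ρ = 7865 kg/m³, cost = 1.050 $/kg
  concrete: M = 216 MN·m per $
  low-carbon steel: M = 25.3 MN·m per $
  elm: M = 10.3 MN·m per $
  brass: M = 1.92 MN·m per $
  CFRP laminate: M = 0.595 MN·m per $
  polycarbonate: M = 0.395 MN·m per $
Highest index: concrete.

concrete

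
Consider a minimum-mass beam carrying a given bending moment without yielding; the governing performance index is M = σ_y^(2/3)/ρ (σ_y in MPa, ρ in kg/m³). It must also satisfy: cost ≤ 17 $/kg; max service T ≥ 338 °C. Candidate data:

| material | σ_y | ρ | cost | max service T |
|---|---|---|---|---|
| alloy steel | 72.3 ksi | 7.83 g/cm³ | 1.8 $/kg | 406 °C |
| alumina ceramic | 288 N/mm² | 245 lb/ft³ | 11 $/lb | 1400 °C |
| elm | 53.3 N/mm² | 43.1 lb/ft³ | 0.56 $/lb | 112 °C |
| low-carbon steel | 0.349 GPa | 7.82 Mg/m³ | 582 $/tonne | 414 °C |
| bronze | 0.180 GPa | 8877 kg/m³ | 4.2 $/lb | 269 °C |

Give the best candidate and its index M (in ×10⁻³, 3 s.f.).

alloy steel, M = 8.03×10⁻³

Screen on constraints: cost ≤ 17 $/kg; max service T ≥ 338 °C. Survivors: alloy steel, low-carbon steel.
In SI units:
  alloy steel: σ_y = 498.5 MPa, ρ = 7830 kg/m³
  low-carbon steel: σ_y = 349.0 MPa, ρ = 7820 kg/m³
  alloy steel: M = 8.03×10⁻³
  low-carbon steel: M = 6.34×10⁻³
Alloy steel ranks first.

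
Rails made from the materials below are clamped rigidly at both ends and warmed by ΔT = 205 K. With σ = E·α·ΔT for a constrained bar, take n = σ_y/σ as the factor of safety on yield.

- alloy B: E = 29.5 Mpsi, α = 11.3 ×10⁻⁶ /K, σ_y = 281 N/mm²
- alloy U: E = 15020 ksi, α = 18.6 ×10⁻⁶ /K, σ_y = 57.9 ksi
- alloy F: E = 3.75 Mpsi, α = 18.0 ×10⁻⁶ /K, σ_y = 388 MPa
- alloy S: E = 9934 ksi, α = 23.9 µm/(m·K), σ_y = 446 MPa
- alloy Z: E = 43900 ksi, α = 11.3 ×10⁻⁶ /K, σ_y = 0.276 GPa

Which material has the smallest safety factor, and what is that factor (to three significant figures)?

Per material, after unit conversion:
  alloy B: E = 203.4, α = 11.3, σ_y = 281.0 → σ = 471 MPa, n = 0.596
  alloy U: E = 103.6, α = 18.6, σ_y = 399.2 → σ = 395 MPa, n = 1.01
  alloy F: E = 25.86, α = 18.0, σ_y = 388.0 → σ = 95.4 MPa, n = 4.07
  alloy S: E = 68.49, α = 23.9, σ_y = 446.0 → σ = 336 MPa, n = 1.33
  alloy Z: E = 302.7, α = 11.3, σ_y = 276.0 → σ = 701 MPa, n = 0.394
Smallest n: alloy Z with n = 0.394.

alloy Z, n = 0.394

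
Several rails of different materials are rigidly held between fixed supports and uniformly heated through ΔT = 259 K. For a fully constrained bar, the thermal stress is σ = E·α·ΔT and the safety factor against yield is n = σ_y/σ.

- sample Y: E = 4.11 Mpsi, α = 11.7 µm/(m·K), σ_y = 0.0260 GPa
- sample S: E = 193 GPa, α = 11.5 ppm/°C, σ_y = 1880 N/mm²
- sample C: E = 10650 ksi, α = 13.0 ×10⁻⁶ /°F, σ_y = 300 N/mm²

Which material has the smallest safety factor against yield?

Per material, after unit conversion:
  sample Y: E = 28.34, α = 11.7, σ_y = 26.00 → σ = 85.9 MPa, n = 0.303
  sample S: E = 193.0, α = 11.5, σ_y = 1880 → σ = 575 MPa, n = 3.27
  sample C: E = 73.43, α = 23.4, σ_y = 300.0 → σ = 445 MPa, n = 0.674
The minimum is sample Y at n = 0.303.

sample Y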